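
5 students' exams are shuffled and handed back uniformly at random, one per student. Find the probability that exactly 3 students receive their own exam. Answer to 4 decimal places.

Choose which 3 of the 5 are fixed: C(5,3) = 10 ways.
The remaining 2 must have no fixed point: D(2) = 1.
P = 10·1/120 = 1/12 ≈ 0.0833.

0.0833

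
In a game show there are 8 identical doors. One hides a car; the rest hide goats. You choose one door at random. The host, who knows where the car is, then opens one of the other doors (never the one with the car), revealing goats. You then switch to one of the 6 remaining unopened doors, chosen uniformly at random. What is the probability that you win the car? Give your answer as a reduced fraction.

7/48

Your original door holds the car with probability 1/8, so the other 7 collectively hold it with probability 7/8.
The host can always find an empty door to open, so this doesn't change that 7/8; it is now spread over the 6 remaining unopened doors.
P(win by switching) = (7/8) · (1/6) = 7/48.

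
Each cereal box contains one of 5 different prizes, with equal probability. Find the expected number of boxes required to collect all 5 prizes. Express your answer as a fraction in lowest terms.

After i distinct types are collected, each trial gives a new one with probability (5−i)/5, so the expected wait for the next new type is 5/(5−i).
E = 5/5 + 5/4 + 5/3 + 5/2 + 5/1 = 137/12.

137/12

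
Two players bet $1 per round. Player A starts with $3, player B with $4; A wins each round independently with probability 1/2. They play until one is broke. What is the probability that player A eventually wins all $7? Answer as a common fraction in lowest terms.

With a fair step, P(i) = ½P(i−1) + ½P(i+1) with P(0)=0, P(7)=1 has the linear solution P(i) = i/7.
P(3) = 3/7.

3/7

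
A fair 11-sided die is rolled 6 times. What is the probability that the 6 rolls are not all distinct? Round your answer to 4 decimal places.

P(all 6 different) = 11/11 · 10/11 · ··· · 6/11 ≈ 0.1878.
P(at least two equal) = 1 − 0.1878 = 0.8122.

0.8122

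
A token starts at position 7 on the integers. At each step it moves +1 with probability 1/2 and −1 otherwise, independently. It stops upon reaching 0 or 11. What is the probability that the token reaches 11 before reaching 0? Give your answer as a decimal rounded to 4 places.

With a fair step, P(i) = ½P(i−1) + ½P(i+1) with P(0)=0, P(11)=1 has the linear solution P(i) = i/11.
P(7) = 7/11 ≈ 0.6364.

0.6364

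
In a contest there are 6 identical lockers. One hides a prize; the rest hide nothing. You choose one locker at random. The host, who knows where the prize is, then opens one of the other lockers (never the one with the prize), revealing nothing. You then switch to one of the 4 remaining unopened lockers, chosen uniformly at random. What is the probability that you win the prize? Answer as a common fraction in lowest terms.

Your original locker holds the prize with probability 1/6, so the other 5 collectively hold it with probability 5/6.
The host can always find an empty locker to open, so this doesn't change that 5/6; it is now spread over the 4 remaining unopened lockers.
P(win by switching) = (5/6) · (1/4) = 5/24.

5/24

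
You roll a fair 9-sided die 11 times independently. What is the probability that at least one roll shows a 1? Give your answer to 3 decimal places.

P(no roll shows a 1) = (8/9)^11 ≈ 0.274.
P(at least one) = 1 − 0.274 = 0.726.

0.726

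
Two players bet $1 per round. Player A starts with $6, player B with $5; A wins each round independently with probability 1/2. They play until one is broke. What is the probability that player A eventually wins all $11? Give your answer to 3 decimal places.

With a fair step, P(i) = ½P(i−1) + ½P(i+1) with P(0)=0, P(11)=1 has the linear solution P(i) = i/11.
P(6) = 6/11 ≈ 0.545.

0.545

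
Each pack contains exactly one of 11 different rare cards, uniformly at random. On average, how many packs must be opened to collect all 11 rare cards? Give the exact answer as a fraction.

After i distinct types are collected, each trial gives a new one with probability (11−i)/11, so the expected wait for the next new type is 11/(11−i).
E = 11/11 + 11/10 + 11/9 + 11/8 + 11/7 + 11/6 + 11/5 + 11/4 + 11/3 + 11/2 + 11/1 = 83711/2520.

83711/2520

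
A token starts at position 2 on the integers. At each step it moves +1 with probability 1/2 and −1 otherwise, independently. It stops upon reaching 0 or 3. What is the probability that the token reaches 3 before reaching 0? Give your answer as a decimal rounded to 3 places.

With a fair step, P(i) = ½P(i−1) + ½P(i+1) with P(0)=0, P(3)=1 has the linear solution P(i) = i/3.
P(2) = 2/3 ≈ 0.667.

0.667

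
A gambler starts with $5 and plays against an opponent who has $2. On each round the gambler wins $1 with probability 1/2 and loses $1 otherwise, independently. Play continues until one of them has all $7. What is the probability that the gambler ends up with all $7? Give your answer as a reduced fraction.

With a fair step, P(i) = ½P(i−1) + ½P(i+1) with P(0)=0, P(7)=1 has the linear solution P(i) = i/7.
P(5) = 5/7.

5/7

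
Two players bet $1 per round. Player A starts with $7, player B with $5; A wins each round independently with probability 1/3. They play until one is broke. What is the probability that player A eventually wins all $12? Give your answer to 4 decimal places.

0.0310

Let r = q/p = (2/3)/(1/3) = 2. The recurrence P(i) = p·P(i+1) + q·P(i−1) with P(0)=0, P(12)=1 gives P(i) = (1 − r^i)/(1 − r^12).
P(7) = (1 − (2)^7) / (1 − (2)^12) = 127/4095 ≈ 0.0310.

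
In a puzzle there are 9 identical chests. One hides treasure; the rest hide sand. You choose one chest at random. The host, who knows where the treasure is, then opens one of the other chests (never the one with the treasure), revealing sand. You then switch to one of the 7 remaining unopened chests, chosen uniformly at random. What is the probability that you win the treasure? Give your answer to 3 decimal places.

0.127

Your original chest holds the treasure with probability 1/9, so the other 8 collectively hold it with probability 8/9.
The host can always find an empty chest to open, so this doesn't change that 8/9; it is now spread over the 7 remaining unopened chests.
P(win by switching) = (8/9) · (1/7) = 8/63 ≈ 0.127.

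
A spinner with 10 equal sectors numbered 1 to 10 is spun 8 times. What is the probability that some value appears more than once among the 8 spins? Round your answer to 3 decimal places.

P(all 8 different) = 10/10 · 9/10 · ··· · 3/10 ≈ 0.018.
P(at least two equal) = 1 − 0.018 = 0.982.

0.982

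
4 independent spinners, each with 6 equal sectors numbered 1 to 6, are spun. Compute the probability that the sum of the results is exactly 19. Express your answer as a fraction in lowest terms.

7/162

There are 6^4 = 1296 equally likely outcomes.
The number of ordered 4-tuples from {1,…,6} summing to 19 is 56.
P(sum = 19) = 56/1296 = 7/162.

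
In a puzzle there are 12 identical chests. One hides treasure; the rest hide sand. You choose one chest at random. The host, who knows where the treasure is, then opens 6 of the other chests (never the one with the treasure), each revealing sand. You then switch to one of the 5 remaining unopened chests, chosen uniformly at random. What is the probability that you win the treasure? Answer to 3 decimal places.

Your original chest holds the treasure with probability 1/12, so the other 11 collectively hold it with probability 11/12.
The host can always find 6 empty chests to open, so the reveals don't change that 11/12; it is now spread over the 5 remaining unopened chests.
P(win by switching) = (11/12) · (1/5) = 11/60 ≈ 0.183.

0.183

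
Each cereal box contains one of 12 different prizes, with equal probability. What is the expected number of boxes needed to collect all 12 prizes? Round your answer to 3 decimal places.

37.239

After i distinct types are collected, each trial gives a new one with probability (12−i)/12, so the expected wait for the next new type is 12/(12−i).
E = 12/12 + 12/11 + 12/10 + 12/9 + 12/8 + 12/7 + 12/6 + 12/5 + 12/4 + 12/3 + 12/2 + 12/1 = 86021/2310 ≈ 37.239.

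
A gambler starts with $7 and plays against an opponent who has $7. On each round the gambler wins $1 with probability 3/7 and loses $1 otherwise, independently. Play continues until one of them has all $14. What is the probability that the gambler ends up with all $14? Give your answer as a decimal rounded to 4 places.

0.1178

Let r = q/p = (4/7)/(3/7) = 4/3. The recurrence P(i) = p·P(i+1) + q·P(i−1) with P(0)=0, P(14)=1 gives P(i) = (1 − r^i)/(1 − r^14).
P(7) = (1 − (4/3)^7) / (1 − (4/3)^14) = 2187/18571 ≈ 0.1178.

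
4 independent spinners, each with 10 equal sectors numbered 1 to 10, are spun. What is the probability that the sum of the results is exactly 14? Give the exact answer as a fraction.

There are 10^4 = 10000 equally likely outcomes.
The number of ordered 4-tuples from {1,…,10} summing to 14 is 282.
P(sum = 14) = 282/10000 = 141/5000.

141/5000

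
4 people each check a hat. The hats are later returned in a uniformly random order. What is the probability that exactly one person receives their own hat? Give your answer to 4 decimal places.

Choose which one is fixed: C(4,1) = 4 ways.
The remaining 3 must have no fixed point: D(3) = 2.
P = 4·2/24 = 1/3 ≈ 0.3333.

0.3333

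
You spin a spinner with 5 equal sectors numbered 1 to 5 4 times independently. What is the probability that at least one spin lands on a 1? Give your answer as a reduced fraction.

369/625

P(no spin lands on a 1) = (4/5)^4 = 256/625.
P(at least one) = 1 − 256/625 = 369/625.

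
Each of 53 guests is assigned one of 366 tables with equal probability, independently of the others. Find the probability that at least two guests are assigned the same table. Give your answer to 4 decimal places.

0.9809

It's easier to compute the probability that all 53 are distinct.
P(all distinct) = 366/366 · 365/366 · ··· · 314/366 ≈ 0.0191.
So the probability of at least one match is 1 − 0.0191 = 0.9809.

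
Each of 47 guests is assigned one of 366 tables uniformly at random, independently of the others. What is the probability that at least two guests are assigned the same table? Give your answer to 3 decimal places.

0.954

It's easier to compute the probability that all 47 are distinct.
P(all distinct) = 366/366 · 365/366 · ··· · 320/366 ≈ 0.046.
So the probability of at least one match is 1 − 0.046 = 0.954.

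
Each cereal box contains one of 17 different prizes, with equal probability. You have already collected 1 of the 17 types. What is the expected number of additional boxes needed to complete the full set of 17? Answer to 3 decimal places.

Starting from 1 distinct type, each trial gives a new one with probability (17−i)/17 when i types are held, so the wait for the next new type is 17/(17−i).
E = 17/16 + 17/15 + 17/14 + 17/13 + 17/12 + 17/11 + 17/10 + 17/9 + 17/8 + 17/7 + 17/6 + 17/5 + 17/4 + 17/3 + 17/2 + 17/1 = 41421503/720720 ≈ 57.472.

57.472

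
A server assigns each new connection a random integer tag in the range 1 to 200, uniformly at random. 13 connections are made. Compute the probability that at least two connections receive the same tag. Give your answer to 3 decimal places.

0.329

It's easier to compute the probability that all 13 are distinct.
P(all distinct) = 200/200 · 199/200 · ··· · 188/200 ≈ 0.671.
So the probability of at least one match is 1 − 0.671 = 0.329.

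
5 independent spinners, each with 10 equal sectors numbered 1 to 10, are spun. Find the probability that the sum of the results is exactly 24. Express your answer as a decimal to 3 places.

0.053

There are 10^5 = 100000 equally likely outcomes.
The number of ordered 5-tuples from {1,…,10} summing to 24 is 5280.
P(sum = 24) = 5280/100000 = 33/625 ≈ 0.053.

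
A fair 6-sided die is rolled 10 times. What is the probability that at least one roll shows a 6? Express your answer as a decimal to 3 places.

P(no roll shows a 6) = (5/6)^10 ≈ 0.162.
P(at least one) = 1 − 0.162 = 0.838.

0.838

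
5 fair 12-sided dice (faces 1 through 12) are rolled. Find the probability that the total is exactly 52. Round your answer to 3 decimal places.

0.002

There are 12^5 = 248832 equally likely outcomes.
The number of ordered 5-tuples from {1,…,12} summing to 52 is 495.
P(sum = 52) = 495/248832 = 55/27648 ≈ 0.002.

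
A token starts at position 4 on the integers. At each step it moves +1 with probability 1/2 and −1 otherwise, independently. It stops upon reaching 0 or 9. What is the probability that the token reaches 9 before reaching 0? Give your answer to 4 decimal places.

0.4444

With a fair step, P(i) = ½P(i−1) + ½P(i+1) with P(0)=0, P(9)=1 has the linear solution P(i) = i/9.
P(4) = 4/9 ≈ 0.4444.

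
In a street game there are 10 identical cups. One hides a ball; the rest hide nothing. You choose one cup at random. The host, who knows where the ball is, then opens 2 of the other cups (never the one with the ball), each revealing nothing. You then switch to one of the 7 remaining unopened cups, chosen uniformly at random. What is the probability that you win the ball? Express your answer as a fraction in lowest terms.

Your original cup holds the ball with probability 1/10, so the other 9 collectively hold it with probability 9/10.
The host can always find 2 empty cups to open, so the reveals don't change that 9/10; it is now spread over the 7 remaining unopened cups.
P(win by switching) = (9/10) · (1/7) = 9/70.

9/70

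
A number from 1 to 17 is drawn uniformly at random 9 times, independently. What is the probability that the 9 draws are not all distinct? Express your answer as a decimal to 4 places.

P(all 9 different) = 17/17 · 16/17 · ··· · 9/17 ≈ 0.0744.
P(at least two equal) = 1 − 0.0744 = 0.9256.

0.9256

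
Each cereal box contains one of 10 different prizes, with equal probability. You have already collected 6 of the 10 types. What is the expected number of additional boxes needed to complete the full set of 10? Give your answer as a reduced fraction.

Starting from 6 distinct types, each trial gives a new one with probability (10−i)/10 when i types are held, so the wait for the next new type is 10/(10−i).
E = 10/4 + 10/3 + 10/2 + 10/1 = 125/6.

125/6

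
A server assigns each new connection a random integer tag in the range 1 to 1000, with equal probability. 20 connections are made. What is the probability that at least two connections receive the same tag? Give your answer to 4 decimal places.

It's easier to compute the probability that all 20 are distinct.
P(all distinct) = 1000/1000 · 999/1000 · ··· · 981/1000 ≈ 0.8259.
So the probability of at least one match is 1 − 0.8259 = 0.1741.

0.1741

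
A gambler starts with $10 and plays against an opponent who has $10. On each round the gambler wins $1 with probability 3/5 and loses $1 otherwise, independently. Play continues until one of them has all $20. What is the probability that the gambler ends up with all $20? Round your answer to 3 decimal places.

0.983

Let r = q/p = (2/5)/(3/5) = 2/3. The recurrence P(i) = p·P(i+1) + q·P(i−1) with P(0)=0, P(20)=1 gives P(i) = (1 − r^i)/(1 − r^20).
P(10) = (1 − (2/3)^10) / (1 − (2/3)^20) = 59049/60073 ≈ 0.983.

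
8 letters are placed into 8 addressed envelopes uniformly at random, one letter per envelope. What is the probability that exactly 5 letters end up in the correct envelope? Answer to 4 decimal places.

0.0028

Choose which 5 of the 8 are fixed: C(8,5) = 56 ways.
The remaining 3 must have no fixed point: D(3) = 2.
P = 56·2/40320 = 1/360 ≈ 0.0028.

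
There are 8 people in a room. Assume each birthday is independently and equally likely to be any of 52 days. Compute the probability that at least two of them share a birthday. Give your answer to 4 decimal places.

It's easier to compute the probability that all 8 are distinct.
P(all distinct) = 52/52 · 51/52 · ··· · 45/52 ≈ 0.5676.
So the probability of at least one match is 1 − 0.5676 = 0.4324.

0.4324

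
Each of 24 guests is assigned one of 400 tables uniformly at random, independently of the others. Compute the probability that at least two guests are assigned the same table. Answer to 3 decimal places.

It's easier to compute the probability that all 24 are distinct.
P(all distinct) = 400/400 · 399/400 · ··· · 377/400 ≈ 0.495.
So the probability of at least one match is 1 − 0.495 = 0.505.

0.505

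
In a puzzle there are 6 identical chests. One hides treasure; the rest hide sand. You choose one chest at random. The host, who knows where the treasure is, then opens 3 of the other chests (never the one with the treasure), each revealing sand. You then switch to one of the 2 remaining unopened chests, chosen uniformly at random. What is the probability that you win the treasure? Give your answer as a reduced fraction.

5/12

Your original chest holds the treasure with probability 1/6, so the other 5 collectively hold it with probability 5/6.
The host can always find 3 empty chests to open, so the reveals don't change that 5/6; it is now spread over the 2 remaining unopened chests.
P(win by switching) = (5/6) · (1/2) = 5/12.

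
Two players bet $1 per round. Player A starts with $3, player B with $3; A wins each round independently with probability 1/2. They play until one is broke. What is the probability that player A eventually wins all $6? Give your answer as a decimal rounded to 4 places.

0.5000

With a fair step, P(i) = ½P(i−1) + ½P(i+1) with P(0)=0, P(6)=1 has the linear solution P(i) = i/6.
P(3) = 3/6 = 1/2 ≈ 0.5000.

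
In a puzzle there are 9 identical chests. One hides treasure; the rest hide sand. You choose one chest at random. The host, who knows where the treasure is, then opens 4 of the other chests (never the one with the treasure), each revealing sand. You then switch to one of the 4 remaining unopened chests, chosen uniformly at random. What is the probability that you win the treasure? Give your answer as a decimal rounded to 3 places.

Your original chest holds the treasure with probability 1/9, so the other 8 collectively hold it with probability 8/9.
The host can always find 4 empty chests to open, so the reveals don't change that 8/9; it is now spread over the 4 remaining unopened chests.
P(win by switching) = (8/9) · (1/4) = 2/9 ≈ 0.222.

0.222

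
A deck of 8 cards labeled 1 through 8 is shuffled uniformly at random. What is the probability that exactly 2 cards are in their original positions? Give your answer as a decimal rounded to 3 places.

Choose which 2 of the 8 are fixed: C(8,2) = 28 ways.
The remaining 6 must have no fixed point: D(6) = 265.
P = 28·265/40320 = 53/288 ≈ 0.184.

0.184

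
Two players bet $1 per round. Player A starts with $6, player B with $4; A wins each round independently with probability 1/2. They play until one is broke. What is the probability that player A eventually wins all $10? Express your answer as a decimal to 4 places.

With a fair step, P(i) = ½P(i−1) + ½P(i+1) with P(0)=0, P(10)=1 has the linear solution P(i) = i/10.
P(6) = 6/10 = 3/5 ≈ 0.6000.

0.6000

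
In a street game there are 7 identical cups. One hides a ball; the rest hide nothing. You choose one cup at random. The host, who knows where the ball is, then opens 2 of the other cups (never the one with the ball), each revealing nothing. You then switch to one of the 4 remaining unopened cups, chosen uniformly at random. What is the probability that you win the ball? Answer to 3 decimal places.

Your original cup holds the ball with probability 1/7, so the other 6 collectively hold it with probability 6/7.
The host can always find 2 empty cups to open, so the reveals don't change that 6/7; it is now spread over the 4 remaining unopened cups.
P(win by switching) = (6/7) · (1/4) = 3/14 ≈ 0.214.

0.214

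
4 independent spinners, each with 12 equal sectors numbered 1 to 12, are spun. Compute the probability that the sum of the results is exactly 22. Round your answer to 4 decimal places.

There are 12^4 = 20736 equally likely outcomes.
The number of ordered 4-tuples from {1,…,12} summing to 22 is 994.
P(sum = 22) = 994/20736 = 497/10368 ≈ 0.0479.

0.0479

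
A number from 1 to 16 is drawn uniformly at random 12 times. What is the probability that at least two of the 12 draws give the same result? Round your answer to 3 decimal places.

P(all 12 different) = 16/16 · 15/16 · ··· · 5/16 ≈ 0.003.
P(at least two equal) = 1 − 0.003 = 0.997.

0.997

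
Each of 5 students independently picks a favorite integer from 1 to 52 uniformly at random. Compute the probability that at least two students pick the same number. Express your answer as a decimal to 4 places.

0.1797

It's easier to compute the probability that all 5 are distinct.
P(all distinct) = 52/52 · 51/52 · ··· · 48/52 ≈ 0.8203.
So the probability of at least one match is 1 − 0.8203 = 0.1797.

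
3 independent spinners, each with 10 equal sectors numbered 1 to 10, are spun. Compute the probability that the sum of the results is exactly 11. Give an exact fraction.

There are 10^3 = 1000 equally likely outcomes.
The number of ordered 3-tuples from {1,…,10} summing to 11 is 45.
P(sum = 11) = 45/1000 = 9/200.

9/200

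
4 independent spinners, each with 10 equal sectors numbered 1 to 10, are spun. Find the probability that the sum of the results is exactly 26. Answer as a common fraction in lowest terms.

There are 10^4 = 10000 equally likely outcomes.
The number of ordered 4-tuples from {1,…,10} summing to 26 is 540.
P(sum = 26) = 540/10000 = 27/500.

27/500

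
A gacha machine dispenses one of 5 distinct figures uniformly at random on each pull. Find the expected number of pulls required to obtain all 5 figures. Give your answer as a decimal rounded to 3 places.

11.417

After i distinct types are collected, each trial gives a new one with probability (5−i)/5, so the expected wait for the next new type is 5/(5−i).
E = 5/5 + 5/4 + 5/3 + 5/2 + 5/1 = 137/12 ≈ 11.417.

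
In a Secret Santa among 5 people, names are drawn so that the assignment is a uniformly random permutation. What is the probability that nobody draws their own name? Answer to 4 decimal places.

This is the derangement probability: permutations of 5 with no fixed point.
D(5) = 5! · (1 − 1/1! + 1/2! − ··· + (−1)^5/5!) = 44.
P = 44/120 = 11/30 ≈ 0.3667.

0.3667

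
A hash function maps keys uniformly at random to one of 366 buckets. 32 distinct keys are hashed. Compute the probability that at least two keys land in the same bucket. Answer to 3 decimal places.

It's easier to compute the probability that all 32 are distinct.
P(all distinct) = 366/366 · 365/366 · ··· · 335/366 ≈ 0.248.
So the probability of at least one match is 1 − 0.248 = 0.752.

0.752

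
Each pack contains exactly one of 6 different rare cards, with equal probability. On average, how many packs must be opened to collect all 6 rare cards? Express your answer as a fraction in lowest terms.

After i distinct types are collected, each trial gives a new one with probability (6−i)/6, so the expected wait for the next new type is 6/(6−i).
E = 6/6 + 6/5 + 6/4 + 6/3 + 6/2 + 6/1 = 147/10.

147/10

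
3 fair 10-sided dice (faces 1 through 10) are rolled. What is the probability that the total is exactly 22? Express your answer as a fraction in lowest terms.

9/200

There are 10^3 = 1000 equally likely outcomes.
The number of ordered 3-tuples from {1,…,10} summing to 22 is 45.
P(sum = 22) = 45/1000 = 9/200.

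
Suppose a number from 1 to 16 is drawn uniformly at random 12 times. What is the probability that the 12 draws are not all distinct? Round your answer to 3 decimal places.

0.997

P(all 12 different) = 16/16 · 15/16 · ··· · 5/16 ≈ 0.003.
P(at least two equal) = 1 − 0.003 = 0.997.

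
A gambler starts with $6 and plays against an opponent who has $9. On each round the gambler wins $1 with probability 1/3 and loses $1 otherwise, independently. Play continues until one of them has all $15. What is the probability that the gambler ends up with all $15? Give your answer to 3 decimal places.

Let r = q/p = (2/3)/(1/3) = 2. The recurrence P(i) = p·P(i+1) + q·P(i−1) with P(0)=0, P(15)=1 gives P(i) = (1 − r^i)/(1 − r^15).
P(6) = (1 − (2)^6) / (1 − (2)^15) = 9/4681 ≈ 0.002.

0.002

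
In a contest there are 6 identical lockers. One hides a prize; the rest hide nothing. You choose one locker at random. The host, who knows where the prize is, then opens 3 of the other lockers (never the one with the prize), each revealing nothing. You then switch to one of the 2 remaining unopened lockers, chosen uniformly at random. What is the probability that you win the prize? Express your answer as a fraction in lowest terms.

Your original locker holds the prize with probability 1/6, so the other 5 collectively hold it with probability 5/6.
The host can always find 3 empty lockers to open, so the reveals don't change that 5/6; it is now spread over the 2 remaining unopened lockers.
P(win by switching) = (5/6) · (1/2) = 5/12.

5/12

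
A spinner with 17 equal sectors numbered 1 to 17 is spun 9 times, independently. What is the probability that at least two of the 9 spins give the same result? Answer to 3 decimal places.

0.926

P(all 9 different) = 17/17 · 16/17 · ··· · 9/17 ≈ 0.074.
P(at least two equal) = 1 − 0.074 = 0.926.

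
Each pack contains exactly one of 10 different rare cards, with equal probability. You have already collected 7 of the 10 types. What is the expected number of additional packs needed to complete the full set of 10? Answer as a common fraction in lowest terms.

Starting from 7 distinct types, each trial gives a new one with probability (10−i)/10 when i types are held, so the wait for the next new type is 10/(10−i).
E = 10/3 + 10/2 + 10/1 = 55/3.

55/3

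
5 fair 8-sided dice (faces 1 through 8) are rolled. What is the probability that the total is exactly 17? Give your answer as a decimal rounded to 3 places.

There are 8^5 = 32768 equally likely outcomes.
The number of ordered 5-tuples from {1,…,8} summing to 17 is 1470.
P(sum = 17) = 1470/32768 = 735/16384 ≈ 0.045.

0.045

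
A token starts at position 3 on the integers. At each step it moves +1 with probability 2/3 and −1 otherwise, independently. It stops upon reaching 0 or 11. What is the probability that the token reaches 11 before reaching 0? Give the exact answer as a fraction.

Let r = q/p = (1/3)/(2/3) = 1/2. The recurrence P(i) = p·P(i+1) + q·P(i−1) with P(0)=0, P(11)=1 gives P(i) = (1 − r^i)/(1 − r^11).
P(3) = (1 − (1/2)^3) / (1 − (1/2)^11) = 1792/2047.

1792/2047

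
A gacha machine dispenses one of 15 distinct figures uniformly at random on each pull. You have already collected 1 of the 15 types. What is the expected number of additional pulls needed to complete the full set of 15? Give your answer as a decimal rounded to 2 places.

Starting from 1 distinct type, each trial gives a new one with probability (15−i)/15 when i types are held, so the wait for the next new type is 15/(15−i).
E = 15/14 + 15/13 + 15/12 + 15/11 + 15/10 + 15/9 + 15/8 + 15/7 + 15/6 + 15/5 + 15/4 + 15/3 + 15/2 + 15/1 = 1171733/24024 ≈ 48.77.

48.77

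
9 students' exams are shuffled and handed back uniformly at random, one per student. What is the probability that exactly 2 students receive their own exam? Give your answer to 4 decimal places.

Choose which 2 of the 9 are fixed: C(9,2) = 36 ways.
The remaining 7 must have no fixed point: D(7) = 1854.
P = 36·1854/362880 = 103/560 ≈ 0.1839.

0.1839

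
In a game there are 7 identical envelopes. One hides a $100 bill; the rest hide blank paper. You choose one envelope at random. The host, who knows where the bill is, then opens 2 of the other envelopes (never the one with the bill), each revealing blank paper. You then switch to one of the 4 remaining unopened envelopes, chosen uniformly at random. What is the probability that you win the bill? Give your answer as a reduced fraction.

3/14

Your original envelope holds the bill with probability 1/7, so the other 6 collectively hold it with probability 6/7.
The host can always find 2 empty envelopes to open, so the reveals don't change that 6/7; it is now spread over the 4 remaining unopened envelopes.
P(win by switching) = (6/7) · (1/4) = 3/14.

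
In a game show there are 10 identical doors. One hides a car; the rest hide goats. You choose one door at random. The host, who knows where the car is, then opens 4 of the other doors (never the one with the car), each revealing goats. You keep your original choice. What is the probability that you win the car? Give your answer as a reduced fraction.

The host can always open 4 empty doors regardless of your choice, so the reveals give no information about your original door.
P(win by staying) = 1/10.

1/10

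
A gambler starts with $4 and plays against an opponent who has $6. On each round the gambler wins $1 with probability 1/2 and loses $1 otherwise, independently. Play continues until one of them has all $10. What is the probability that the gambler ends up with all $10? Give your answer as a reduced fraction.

With a fair step, P(i) = ½P(i−1) + ½P(i+1) with P(0)=0, P(10)=1 has the linear solution P(i) = i/10.
P(4) = 4/10 = 2/5.

2/5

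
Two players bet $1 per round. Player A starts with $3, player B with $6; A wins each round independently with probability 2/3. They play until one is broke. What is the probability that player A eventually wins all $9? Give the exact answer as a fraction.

Let r = q/p = (1/3)/(2/3) = 1/2. The recurrence P(i) = p·P(i+1) + q·P(i−1) with P(0)=0, P(9)=1 gives P(i) = (1 − r^i)/(1 − r^9).
P(3) = (1 − (1/2)^3) / (1 − (1/2)^9) = 64/73.

64/73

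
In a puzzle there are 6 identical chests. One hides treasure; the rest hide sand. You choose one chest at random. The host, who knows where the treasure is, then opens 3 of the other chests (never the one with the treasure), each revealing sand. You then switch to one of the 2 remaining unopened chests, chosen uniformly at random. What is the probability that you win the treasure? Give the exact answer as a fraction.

Your original chest holds the treasure with probability 1/6, so the other 5 collectively hold it with probability 5/6.
The host can always find 3 empty chests to open, so the reveals don't change that 5/6; it is now spread over the 2 remaining unopened chests.
P(win by switching) = (5/6) · (1/2) = 5/12.

5/12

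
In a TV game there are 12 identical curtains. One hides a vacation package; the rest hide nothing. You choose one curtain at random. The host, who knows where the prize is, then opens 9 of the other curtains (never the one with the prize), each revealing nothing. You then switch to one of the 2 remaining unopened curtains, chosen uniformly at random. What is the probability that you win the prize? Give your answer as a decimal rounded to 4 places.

0.4583

Your original curtain holds the prize with probability 1/12, so the other 11 collectively hold it with probability 11/12.
The host can always find 9 empty curtains to open, so the reveals don't change that 11/12; it is now spread over the 2 remaining unopened curtains.
P(win by switching) = (11/12) · (1/2) = 11/24 ≈ 0.4583.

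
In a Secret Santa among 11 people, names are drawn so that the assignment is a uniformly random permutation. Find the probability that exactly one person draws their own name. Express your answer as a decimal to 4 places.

0.3679

Choose which one is fixed: C(11,1) = 11 ways.
The remaining 10 must have no fixed point: D(10) = 1334961.
P = 11·1334961/39916800 = 16481/44800 ≈ 0.3679.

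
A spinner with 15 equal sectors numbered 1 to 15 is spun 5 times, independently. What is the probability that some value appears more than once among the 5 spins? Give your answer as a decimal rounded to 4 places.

P(all 5 different) = 15/15 · 14/15 · ··· · 11/15 ≈ 0.4745.
P(at least two equal) = 1 − 0.4745 = 0.5255.

0.5255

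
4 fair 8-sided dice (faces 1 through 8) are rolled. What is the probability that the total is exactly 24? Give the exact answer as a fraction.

161/4096

There are 8^4 = 4096 equally likely outcomes.
The number of ordered 4-tuples from {1,…,8} summing to 24 is 161.
P(sum = 24) = 161/4096.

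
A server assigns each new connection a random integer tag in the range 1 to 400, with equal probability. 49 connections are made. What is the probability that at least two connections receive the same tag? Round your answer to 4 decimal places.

0.9534

It's easier to compute the probability that all 49 are distinct.
P(all distinct) = 400/400 · 399/400 · ··· · 352/400 ≈ 0.0466.
So the probability of at least one match is 1 − 0.0466 = 0.9534.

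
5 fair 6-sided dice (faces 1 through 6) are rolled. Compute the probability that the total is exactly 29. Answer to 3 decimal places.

0.001

There are 6^5 = 7776 equally likely outcomes.
The number of ordered 5-tuples from {1,…,6} summing to 29 is 5.
P(sum = 29) = 5/7776 ≈ 0.001.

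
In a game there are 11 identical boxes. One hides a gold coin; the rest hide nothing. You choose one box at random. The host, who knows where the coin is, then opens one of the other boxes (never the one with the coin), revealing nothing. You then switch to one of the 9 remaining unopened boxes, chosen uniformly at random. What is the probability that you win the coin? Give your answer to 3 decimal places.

Your original box holds the coin with probability 1/11, so the other 10 collectively hold it with probability 10/11.
The host can always find an empty box to open, so this doesn't change that 10/11; it is now spread over the 9 remaining unopened boxes.
P(win by switching) = (10/11) · (1/9) = 10/99 ≈ 0.101.

0.101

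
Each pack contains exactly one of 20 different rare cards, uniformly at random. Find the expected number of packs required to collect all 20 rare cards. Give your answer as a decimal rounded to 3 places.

After i distinct types are collected, each trial gives a new one with probability (20−i)/20, so the expected wait for the next new type is 20/(20−i).
E = 20/20 + 20/19 + 20/18 + 20/17 + 20/16 + 20/15 + 20/14 + 20/13 + 20/12 + 20/11 + 20/10 + 20/9 + 20/8 + 20/7 + 20/6 + 20/5 + 20/4 + 20/3 + 20/2 + 20/1 = 279175675/3879876 ≈ 71.955.

71.955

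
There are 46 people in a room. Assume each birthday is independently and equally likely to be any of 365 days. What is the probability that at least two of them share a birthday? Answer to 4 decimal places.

It's easier to compute the probability that all 46 are distinct.
P(all distinct) = 365/365 · 364/365 · ··· · 320/365 ≈ 0.0517.
So the probability of at least one match is 1 − 0.0517 = 0.9483.

0.9483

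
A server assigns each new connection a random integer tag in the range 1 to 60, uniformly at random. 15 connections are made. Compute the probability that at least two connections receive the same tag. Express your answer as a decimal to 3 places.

0.852

It's easier to compute the probability that all 15 are distinct.
P(all distinct) = 60/60 · 59/60 · ··· · 46/60 ≈ 0.148.
So the probability of at least one match is 1 − 0.148 = 0.852.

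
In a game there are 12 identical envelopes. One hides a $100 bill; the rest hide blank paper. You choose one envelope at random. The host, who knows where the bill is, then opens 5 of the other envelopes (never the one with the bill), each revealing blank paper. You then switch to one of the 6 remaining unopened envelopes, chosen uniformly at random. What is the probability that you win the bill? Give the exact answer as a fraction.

Your original envelope holds the bill with probability 1/12, so the other 11 collectively hold it with probability 11/12.
The host can always find 5 empty envelopes to open, so the reveals don't change that 11/12; it is now spread over the 6 remaining unopened envelopes.
P(win by switching) = (11/12) · (1/6) = 11/72.

11/72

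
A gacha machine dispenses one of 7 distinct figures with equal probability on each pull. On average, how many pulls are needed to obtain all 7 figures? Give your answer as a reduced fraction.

After i distinct types are collected, each trial gives a new one with probability (7−i)/7, so the expected wait for the next new type is 7/(7−i).
E = 7/7 + 7/6 + 7/5 + 7/4 + 7/3 + 7/2 + 7/1 = 363/20.

363/20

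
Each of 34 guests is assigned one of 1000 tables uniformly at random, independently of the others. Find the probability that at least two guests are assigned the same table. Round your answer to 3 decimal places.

It's easier to compute the probability that all 34 are distinct.
P(all distinct) = 1000/1000 · 999/1000 · ··· · 967/1000 ≈ 0.567.
So the probability of at least one match is 1 − 0.567 = 0.433.

0.433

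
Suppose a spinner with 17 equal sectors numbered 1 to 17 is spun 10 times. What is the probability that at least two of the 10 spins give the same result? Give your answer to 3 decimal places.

0.965

P(all 10 different) = 17/17 · 16/17 · ··· · 8/17 ≈ 0.035.
P(at least two equal) = 1 − 0.035 = 0.965.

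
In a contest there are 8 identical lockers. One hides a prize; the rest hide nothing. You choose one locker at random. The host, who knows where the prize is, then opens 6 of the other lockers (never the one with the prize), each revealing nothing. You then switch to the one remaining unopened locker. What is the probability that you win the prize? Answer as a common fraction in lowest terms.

Your original locker holds the prize with probability 1/8, so the other 7 collectively hold it with probability 7/8.
The host can always find 6 empty lockers to open, so the reveals don't change that 7/8; it is now spread over the 1 remaining unopened locker.
P(win by switching) = (7/8) · (1/1) = 7/8.

7/8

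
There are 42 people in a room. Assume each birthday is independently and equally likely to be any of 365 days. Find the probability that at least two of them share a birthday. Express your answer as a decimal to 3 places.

0.914

It's easier to compute the probability that all 42 are distinct.
P(all distinct) = 365/365 · 364/365 · ··· · 324/365 ≈ 0.086.
So the probability of at least one match is 1 − 0.086 = 0.914.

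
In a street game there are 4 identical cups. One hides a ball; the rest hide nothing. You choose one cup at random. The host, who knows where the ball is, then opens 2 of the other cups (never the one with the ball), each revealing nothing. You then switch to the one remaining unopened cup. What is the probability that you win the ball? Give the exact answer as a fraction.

3/4

Your original cup holds the ball with probability 1/4, so the other 3 collectively hold it with probability 3/4.
The host can always find 2 empty cups to open, so the reveals don't change that 3/4; it is now spread over the 1 remaining unopened cup.
P(win by switching) = (3/4) · (1/1) = 3/4.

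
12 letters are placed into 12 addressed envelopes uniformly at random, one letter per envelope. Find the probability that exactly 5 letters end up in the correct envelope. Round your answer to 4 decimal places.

Choose which 5 of the 12 are fixed: C(12,5) = 792 ways.
The remaining 7 must have no fixed point: D(7) = 1854.
P = 792·1854/479001600 = 103/33600 ≈ 0.0031.

0.0031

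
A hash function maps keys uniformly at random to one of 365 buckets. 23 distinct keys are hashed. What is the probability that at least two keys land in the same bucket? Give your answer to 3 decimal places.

0.507

It's easier to compute the probability that all 23 are distinct.
P(all distinct) = 365/365 · 364/365 · ··· · 343/365 ≈ 0.493.
So the probability of at least one match is 1 − 0.493 = 0.507.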